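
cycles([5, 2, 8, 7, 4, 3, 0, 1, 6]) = (0 5 3 7 1 2 8 6)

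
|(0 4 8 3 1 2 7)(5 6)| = 14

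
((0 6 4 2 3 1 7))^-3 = (0 3 6 1 4 7 2)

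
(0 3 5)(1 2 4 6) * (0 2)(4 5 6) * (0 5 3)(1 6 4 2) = (1 5)(2 3 4)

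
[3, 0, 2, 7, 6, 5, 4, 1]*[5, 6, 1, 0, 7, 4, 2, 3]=[0, 5, 1, 3, 2, 4, 7, 6]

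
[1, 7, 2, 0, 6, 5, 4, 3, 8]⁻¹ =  [3, 0, 2, 7, 6, 5, 4, 1, 8]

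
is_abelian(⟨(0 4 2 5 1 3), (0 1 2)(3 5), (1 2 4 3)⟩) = no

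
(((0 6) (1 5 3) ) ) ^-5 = (0 6) (1 5 3) 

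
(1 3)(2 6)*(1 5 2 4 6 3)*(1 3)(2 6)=(1 3 5 6 4 2)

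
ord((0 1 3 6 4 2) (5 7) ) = 6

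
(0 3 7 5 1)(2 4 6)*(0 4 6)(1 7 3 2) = (0 2 6 1 4)(5 7)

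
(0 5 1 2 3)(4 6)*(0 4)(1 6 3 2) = (0 5 6)(3 4)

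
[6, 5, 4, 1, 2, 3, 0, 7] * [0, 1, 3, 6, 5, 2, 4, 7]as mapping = [0→4, 1→2, 2→5, 3→1, 4→3, 5→6, 6→0, 7→7]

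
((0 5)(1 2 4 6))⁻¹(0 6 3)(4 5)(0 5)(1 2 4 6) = (0 6)(1 3 5)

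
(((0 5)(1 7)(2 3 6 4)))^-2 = (2 6)(3 4)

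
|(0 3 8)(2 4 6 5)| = 12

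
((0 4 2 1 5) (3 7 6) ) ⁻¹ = (0 5 1 2 4) (3 6 7) 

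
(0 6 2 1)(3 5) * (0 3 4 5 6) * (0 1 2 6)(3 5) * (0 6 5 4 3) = (0 1 4)(3 6 5)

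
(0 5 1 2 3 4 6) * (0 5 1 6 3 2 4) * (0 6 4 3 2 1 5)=(0 5 4 2 1 3 6) 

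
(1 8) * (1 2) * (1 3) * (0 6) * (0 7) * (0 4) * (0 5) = (0 6 7 4 5)(1 8 2 3)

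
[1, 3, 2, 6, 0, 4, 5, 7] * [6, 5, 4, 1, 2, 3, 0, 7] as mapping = [0→5, 1→1, 2→4, 3→0, 4→6, 5→2, 6→3, 7→7] 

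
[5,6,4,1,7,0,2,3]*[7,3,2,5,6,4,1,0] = [4,1,6,3,0,7,2,5]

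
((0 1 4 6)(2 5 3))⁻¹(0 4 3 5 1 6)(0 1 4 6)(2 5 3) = (0 1 6 2 3 4)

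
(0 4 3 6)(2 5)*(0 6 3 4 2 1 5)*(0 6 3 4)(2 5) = (0 5 1 2 6 3 4)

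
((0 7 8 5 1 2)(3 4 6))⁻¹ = (0 2 1 5 8 7)(3 6 4)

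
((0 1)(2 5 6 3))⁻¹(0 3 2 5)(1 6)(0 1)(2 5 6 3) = (0 3)(1 2 5 6)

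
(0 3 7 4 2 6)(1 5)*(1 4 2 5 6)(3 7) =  (0 7 2 1 6)(4 5)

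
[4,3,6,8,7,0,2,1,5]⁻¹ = [5,7,6,1,0,8,2,4,3]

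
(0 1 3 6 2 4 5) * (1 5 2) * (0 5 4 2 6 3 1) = (0 4 6)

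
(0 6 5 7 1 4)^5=(0 4 1 7 5 6)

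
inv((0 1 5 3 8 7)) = (0 7 8 3 5 1)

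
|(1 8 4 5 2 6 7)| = 7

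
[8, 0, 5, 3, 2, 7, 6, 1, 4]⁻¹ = [1, 7, 4, 3, 8, 2, 6, 5, 0]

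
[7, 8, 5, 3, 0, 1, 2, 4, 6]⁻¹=[4, 5, 6, 3, 7, 2, 8, 0, 1]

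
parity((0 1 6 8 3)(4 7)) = odd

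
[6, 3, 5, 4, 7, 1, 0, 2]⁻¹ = [6, 5, 7, 1, 3, 2, 0, 4]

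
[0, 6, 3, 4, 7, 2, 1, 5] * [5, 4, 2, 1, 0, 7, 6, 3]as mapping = [0→5, 1→6, 2→1, 3→0, 4→3, 5→2, 6→4, 7→7]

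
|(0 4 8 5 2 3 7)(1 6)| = 14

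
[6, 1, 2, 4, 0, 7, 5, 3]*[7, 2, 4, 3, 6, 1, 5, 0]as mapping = [0→5, 1→2, 2→4, 3→6, 4→7, 5→0, 6→1, 7→3]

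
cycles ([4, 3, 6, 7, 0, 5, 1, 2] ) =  (0 4)(1 3 7 2 6)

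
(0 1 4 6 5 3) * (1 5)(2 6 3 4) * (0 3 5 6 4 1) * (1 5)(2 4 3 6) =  (0 2 3 6)(1 4)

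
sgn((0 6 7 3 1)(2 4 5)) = 1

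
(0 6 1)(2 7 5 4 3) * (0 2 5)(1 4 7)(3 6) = (0 3 5 7)(1 2)(4 6)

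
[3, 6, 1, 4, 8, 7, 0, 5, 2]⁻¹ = [6, 2, 8, 0, 3, 7, 1, 5, 4]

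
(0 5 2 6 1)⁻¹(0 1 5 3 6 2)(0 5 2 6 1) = (0 2 3 1 6 5)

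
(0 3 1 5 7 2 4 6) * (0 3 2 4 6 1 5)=(0 2 6 3 5 7 4 1)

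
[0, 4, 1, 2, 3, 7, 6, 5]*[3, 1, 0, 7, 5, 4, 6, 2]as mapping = [0→3, 1→5, 2→1, 3→0, 4→7, 5→2, 6→6, 7→4]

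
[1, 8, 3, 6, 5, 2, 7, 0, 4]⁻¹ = [7, 0, 5, 2, 8, 4, 3, 6, 1]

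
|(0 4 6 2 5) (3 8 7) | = 15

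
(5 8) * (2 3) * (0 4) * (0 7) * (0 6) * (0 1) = (0 4 7 6 1)(2 3)(5 8)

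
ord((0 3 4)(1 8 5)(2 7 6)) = 3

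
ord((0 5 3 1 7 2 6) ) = 7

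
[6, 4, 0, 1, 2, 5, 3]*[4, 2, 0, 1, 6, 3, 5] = [5, 6, 4, 2, 0, 3, 1]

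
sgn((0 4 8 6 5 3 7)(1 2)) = -1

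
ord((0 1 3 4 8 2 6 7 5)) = 9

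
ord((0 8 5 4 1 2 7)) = 7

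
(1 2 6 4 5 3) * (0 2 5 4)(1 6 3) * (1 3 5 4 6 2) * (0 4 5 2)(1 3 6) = (0 3)(1 5 6 4)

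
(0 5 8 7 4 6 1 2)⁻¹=(0 2 1 6 4 7 8 5)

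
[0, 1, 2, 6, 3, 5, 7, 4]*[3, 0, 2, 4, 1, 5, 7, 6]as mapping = [0→3, 1→0, 2→2, 3→7, 4→4, 5→5, 6→6, 7→1]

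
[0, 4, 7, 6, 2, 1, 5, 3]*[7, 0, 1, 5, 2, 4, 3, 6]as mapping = [0→7, 1→2, 2→6, 3→3, 4→1, 5→0, 6→4, 7→5]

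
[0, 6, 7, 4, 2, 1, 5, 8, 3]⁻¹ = [0, 5, 4, 8, 3, 6, 1, 2, 7]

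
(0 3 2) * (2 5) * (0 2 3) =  (3 5)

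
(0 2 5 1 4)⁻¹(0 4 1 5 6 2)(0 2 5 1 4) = (0 4 1 6 5 2)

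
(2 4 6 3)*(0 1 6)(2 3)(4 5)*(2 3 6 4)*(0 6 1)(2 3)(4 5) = (1 5 3)(2 4 6)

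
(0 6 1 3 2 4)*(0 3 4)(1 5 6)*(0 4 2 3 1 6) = (0 6 5)(1 2 4)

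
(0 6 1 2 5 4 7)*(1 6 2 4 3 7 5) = (0 2 1 4 5 3 7)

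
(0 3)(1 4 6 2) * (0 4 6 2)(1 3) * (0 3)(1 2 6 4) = (0 2)(1 4 6 3)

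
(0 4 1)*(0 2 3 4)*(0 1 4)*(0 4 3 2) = (0 1)(3 4)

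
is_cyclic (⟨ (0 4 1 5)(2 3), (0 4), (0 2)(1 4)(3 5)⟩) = no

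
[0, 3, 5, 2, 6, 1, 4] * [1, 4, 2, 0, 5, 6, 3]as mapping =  [0→1, 1→0, 2→6, 3→2, 4→3, 5→4, 6→5]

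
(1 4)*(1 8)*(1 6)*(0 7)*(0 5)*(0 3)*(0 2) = (0 7 5 3 2)(1 4 8 6)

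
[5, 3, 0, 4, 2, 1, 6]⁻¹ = [2, 5, 4, 1, 3, 0, 6]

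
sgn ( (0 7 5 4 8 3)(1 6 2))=-1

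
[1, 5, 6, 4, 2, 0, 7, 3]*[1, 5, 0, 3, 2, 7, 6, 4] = [5, 7, 6, 2, 0, 1, 4, 3] 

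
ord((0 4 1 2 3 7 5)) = 7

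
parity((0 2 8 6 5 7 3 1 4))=even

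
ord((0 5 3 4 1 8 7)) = 7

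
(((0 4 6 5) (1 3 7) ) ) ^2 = (0 6) (1 7 3) (4 5) 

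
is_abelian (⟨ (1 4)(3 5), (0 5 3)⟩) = no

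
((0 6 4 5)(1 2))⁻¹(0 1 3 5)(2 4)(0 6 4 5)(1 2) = (0 6 2 3)(1 5)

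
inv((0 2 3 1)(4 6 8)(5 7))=(0 1 3 2)(4 8 6)(5 7)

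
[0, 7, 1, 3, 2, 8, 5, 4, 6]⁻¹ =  [0, 2, 4, 3, 7, 6, 8, 1, 5]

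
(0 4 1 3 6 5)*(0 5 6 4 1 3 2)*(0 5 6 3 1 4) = (0 4 1 2 5 6 3)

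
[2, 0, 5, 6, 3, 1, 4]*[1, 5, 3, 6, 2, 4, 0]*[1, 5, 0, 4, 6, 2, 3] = [4, 5, 6, 1, 3, 2, 0]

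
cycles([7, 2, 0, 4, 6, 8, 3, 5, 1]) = (0 7 5 8 1 2)(3 4 6)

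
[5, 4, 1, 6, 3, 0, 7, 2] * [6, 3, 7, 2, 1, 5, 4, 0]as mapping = [0→5, 1→1, 2→3, 3→4, 4→2, 5→6, 6→0, 7→7]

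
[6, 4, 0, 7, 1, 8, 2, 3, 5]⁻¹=[2, 4, 6, 7, 1, 8, 0, 3, 5]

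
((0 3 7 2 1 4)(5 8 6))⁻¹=(0 4 1 2 7 3)(5 6 8)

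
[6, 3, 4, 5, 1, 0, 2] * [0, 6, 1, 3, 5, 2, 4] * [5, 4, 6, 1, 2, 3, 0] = [2, 1, 3, 6, 0, 5, 4] 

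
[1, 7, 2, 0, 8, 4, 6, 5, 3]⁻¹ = [3, 0, 2, 8, 5, 7, 6, 1, 4]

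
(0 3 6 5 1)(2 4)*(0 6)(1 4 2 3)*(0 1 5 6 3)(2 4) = (0 5 2 4)(1 3)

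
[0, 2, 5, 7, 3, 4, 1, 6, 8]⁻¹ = [0, 6, 1, 4, 5, 2, 7, 3, 8]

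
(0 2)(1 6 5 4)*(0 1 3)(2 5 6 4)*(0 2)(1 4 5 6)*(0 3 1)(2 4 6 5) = (0 5 3 4 1 2 6)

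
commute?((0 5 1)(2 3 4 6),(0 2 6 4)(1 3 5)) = no:(0 5 1)(2 3 4 6)*(0 2 6 4)(1 3 5) = (0 1 2 5 3),(0 2 6 4)(1 3 5)*(0 5 1)(2 3 4 6) = (0 3 1 4 5)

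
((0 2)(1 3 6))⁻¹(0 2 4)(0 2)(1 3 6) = (0 4 2)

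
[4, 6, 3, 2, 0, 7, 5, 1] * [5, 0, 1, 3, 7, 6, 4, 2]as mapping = [0→7, 1→4, 2→3, 3→1, 4→5, 5→2, 6→6, 7→0]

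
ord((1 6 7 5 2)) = 5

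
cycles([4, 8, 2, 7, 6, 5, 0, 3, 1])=(0 4 6)(1 8)(3 7)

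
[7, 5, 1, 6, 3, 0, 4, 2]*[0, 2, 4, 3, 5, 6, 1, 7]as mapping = [0→7, 1→6, 2→2, 3→1, 4→3, 5→0, 6→5, 7→4]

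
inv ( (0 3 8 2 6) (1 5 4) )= (0 6 2 8 3) (1 4 5) 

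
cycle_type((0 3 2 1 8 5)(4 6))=2.6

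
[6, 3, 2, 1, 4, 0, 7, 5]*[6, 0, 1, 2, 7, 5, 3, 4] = [3, 2, 1, 0, 7, 6, 4, 5]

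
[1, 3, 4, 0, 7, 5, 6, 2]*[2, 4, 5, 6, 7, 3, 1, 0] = [4, 6, 7, 2, 0, 3, 1, 5]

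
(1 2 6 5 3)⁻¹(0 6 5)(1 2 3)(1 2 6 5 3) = (0 5 3)(1 2 6)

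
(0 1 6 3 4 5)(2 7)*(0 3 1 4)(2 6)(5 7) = (0 4 7 6 1 2 5 3)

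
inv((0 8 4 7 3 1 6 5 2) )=(0 2 5 6 1 3 7 4 8) 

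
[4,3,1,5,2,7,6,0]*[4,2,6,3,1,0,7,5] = [1,3,2,0,6,5,7,4]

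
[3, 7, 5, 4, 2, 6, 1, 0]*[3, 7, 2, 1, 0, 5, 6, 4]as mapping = [0→1, 1→4, 2→5, 3→0, 4→2, 5→6, 6→7, 7→3]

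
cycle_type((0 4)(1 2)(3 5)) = 2^3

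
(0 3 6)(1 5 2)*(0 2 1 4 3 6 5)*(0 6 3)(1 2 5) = (0 3 1 6 5 2 4)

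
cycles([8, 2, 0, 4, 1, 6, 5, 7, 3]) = (0 8 3 4 1 2)(5 6)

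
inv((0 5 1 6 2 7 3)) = (0 3 7 2 6 1 5)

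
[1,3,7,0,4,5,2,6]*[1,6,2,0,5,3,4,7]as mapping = [0→6,1→0,2→7,3→1,4→5,5→3,6→2,7→4]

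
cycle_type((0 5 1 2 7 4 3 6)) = 8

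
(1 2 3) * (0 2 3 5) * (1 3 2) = (0 1 2 5)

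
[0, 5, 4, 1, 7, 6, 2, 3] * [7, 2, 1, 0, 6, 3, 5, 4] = [7, 3, 6, 2, 4, 5, 1, 0]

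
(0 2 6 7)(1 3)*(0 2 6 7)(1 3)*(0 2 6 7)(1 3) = (0 7 6 2)(1 3)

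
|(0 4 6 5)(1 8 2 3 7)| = 20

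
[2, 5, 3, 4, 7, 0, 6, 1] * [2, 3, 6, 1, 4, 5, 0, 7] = [6, 5, 1, 4, 7, 2, 0, 3]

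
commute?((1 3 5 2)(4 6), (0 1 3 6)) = no:(1 3 5 2)(4 6)*(0 1 3 6) = (0 1 6 4)(2 3 5), (0 1 3 6)*(1 3 5 2)(4 6) = (0 3 4 6)(1 5 2)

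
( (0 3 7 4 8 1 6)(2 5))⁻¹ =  (0 6 1 8 4 7 3)(2 5)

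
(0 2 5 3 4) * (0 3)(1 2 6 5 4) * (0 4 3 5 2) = (0 6 2 3 1)(4 5)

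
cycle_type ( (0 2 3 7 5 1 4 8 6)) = 9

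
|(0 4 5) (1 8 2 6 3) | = 15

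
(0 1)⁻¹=(0 1)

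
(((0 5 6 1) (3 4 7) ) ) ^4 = (3 4 7) 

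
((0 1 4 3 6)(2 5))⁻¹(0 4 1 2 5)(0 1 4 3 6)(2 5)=(1 3 4 5 2)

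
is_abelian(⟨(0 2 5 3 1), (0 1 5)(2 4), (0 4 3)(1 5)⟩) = no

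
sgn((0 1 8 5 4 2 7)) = 1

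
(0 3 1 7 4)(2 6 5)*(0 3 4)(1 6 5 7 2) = (0 4 3 6 7)(1 2 5)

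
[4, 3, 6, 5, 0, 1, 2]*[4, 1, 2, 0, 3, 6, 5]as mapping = [0→3, 1→0, 2→5, 3→6, 4→4, 5→1, 6→2]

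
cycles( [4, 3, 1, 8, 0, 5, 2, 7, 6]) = (0 4)(1 3 8 6 2)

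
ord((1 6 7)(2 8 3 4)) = 12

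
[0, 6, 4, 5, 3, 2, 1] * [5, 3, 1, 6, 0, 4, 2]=[5, 2, 0, 4, 6, 1, 3]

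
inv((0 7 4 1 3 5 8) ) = (0 8 5 3 1 4 7) 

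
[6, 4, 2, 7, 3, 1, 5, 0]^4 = [4, 0, 2, 5, 6, 7, 3, 1]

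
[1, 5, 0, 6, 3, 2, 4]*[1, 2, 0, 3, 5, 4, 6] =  [2, 4, 1, 6, 3, 0, 5]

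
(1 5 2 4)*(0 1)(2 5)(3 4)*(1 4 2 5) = (0 4)(1 5)(2 3)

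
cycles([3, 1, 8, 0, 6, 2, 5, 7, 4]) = (0 3)(2 8 4 6 5)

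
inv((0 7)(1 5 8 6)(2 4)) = (0 7)(1 6 8 5)(2 4)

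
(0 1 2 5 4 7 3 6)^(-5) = (0 5 3 1 4 6 2 7)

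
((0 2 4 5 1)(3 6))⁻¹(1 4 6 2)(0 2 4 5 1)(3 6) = (0 5 3 4)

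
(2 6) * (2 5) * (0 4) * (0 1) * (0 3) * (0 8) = (0 4 1 3 8) (2 6 5) 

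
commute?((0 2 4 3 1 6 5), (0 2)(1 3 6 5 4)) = no:(0 2 4 3 1 6 5)*(0 2)(1 3 6 5 4) = (1 5 2)(4 6), (0 2)(1 3 6 5 4)*(0 2 4 3 1 6 5) = (0 4 6)(3 5)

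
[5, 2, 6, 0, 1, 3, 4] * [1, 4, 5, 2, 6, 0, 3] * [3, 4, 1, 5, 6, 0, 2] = [3, 0, 5, 4, 6, 1, 2]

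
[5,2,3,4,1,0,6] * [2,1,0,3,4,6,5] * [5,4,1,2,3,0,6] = [6,5,2,3,4,1,0]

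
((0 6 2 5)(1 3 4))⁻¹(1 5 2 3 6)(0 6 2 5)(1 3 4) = (0 5 4 2 3)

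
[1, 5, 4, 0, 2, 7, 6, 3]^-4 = [1, 5, 2, 0, 4, 7, 6, 3]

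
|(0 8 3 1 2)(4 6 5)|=15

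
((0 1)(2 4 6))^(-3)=(0 1)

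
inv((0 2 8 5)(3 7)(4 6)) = (0 5 8 2)(3 7)(4 6)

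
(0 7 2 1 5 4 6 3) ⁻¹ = (0 3 6 4 5 1 2 7) 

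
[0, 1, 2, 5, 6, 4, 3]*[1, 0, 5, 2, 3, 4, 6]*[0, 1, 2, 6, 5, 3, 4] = [1, 0, 3, 5, 4, 6, 2]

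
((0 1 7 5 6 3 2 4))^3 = (0 5 2 1 6 4 7 3)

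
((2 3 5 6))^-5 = (2 6 5 3)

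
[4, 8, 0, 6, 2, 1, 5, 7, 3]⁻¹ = [2, 5, 4, 8, 0, 6, 3, 7, 1]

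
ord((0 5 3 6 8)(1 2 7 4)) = 20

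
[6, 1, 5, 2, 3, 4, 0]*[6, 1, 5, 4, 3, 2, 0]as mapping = [0→0, 1→1, 2→2, 3→5, 4→4, 5→3, 6→6]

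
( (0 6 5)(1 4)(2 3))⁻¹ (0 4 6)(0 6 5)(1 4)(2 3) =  (1 5 6)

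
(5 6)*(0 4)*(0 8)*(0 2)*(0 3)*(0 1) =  (0 4 8 2 3 1) (5 6) 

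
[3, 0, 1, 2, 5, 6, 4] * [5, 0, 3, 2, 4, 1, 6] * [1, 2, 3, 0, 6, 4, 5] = [3, 4, 1, 0, 2, 5, 6]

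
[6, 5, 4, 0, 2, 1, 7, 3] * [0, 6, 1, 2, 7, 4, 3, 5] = [3, 4, 7, 0, 1, 6, 5, 2]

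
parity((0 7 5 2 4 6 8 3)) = odd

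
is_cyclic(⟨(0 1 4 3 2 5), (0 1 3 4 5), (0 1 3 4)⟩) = no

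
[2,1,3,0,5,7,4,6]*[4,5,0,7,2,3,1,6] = [0,5,7,4,3,6,2,1]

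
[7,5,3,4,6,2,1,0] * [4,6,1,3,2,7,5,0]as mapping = [0→0,1→7,2→3,3→2,4→5,5→1,6→6,7→4]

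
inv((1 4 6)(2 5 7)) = (1 6 4)(2 7 5)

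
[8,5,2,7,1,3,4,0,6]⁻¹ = [7,4,2,5,6,1,8,3,0]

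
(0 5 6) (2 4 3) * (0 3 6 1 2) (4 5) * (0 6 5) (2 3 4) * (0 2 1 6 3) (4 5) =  (0 1) (5 6) 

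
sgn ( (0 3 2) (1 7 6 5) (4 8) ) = 1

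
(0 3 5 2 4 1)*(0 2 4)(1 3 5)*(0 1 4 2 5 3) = (0 3 4)(1 5 2)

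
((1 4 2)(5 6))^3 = (5 6)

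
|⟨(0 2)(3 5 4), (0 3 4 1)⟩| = 720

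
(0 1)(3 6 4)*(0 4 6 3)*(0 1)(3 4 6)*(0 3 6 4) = (0 3)(1 4)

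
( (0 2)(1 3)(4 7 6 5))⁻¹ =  (0 2)(1 3)(4 5 6 7)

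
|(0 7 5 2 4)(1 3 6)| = 15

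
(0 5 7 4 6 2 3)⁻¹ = (0 3 2 6 4 7 5)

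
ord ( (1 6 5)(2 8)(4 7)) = 6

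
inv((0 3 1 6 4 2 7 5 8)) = (0 8 5 7 2 4 6 1 3)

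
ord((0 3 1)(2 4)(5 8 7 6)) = 12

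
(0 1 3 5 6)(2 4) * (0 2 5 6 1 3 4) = (0 3 6 2)(1 4 5)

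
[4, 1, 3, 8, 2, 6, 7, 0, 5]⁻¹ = [7, 1, 4, 2, 0, 8, 5, 6, 3]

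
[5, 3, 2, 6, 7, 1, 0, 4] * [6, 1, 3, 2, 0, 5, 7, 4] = [5, 2, 3, 7, 4, 1, 6, 0]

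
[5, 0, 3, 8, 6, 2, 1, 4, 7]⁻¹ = [1, 6, 5, 2, 7, 0, 4, 8, 3]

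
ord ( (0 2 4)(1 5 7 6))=12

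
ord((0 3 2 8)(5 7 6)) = 12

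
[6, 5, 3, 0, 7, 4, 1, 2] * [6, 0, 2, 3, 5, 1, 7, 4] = [7, 1, 3, 6, 4, 5, 0, 2]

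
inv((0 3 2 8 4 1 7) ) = (0 7 1 4 8 2 3) 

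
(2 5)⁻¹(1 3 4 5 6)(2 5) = (1 3 4 2 6)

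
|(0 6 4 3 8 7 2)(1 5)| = 14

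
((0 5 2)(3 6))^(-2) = (0 5 2)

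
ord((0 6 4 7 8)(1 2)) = 10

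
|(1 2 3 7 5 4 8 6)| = 8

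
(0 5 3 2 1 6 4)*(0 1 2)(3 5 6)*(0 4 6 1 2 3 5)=(0 1 5)(2 3 4)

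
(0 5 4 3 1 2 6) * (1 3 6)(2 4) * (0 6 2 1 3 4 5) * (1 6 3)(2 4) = (1 5 6 3 2)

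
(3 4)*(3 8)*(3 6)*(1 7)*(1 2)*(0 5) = (0 5)(1 7 2)(3 4 8 6)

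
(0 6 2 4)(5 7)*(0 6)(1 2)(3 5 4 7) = (1 2 7 4 6)(3 5)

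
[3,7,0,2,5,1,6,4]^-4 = [2,1,3,0,4,5,6,7]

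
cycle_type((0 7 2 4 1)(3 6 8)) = 3.5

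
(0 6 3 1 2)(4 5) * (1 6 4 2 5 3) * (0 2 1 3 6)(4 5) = (0 5 1 4 6 3)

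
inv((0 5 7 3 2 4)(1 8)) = (0 4 2 3 7 5)(1 8)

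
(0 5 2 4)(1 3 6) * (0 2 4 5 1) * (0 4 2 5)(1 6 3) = (0 6 4 5 2)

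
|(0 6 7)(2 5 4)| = 3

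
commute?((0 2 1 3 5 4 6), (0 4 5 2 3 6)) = no:(0 2 1 3 5 4 6)*(0 4 5 2 3 6) = (0 3 2 1 6 4), (0 4 5 2 3 6)*(0 2 1 3 5 4 6) = (0 6 2 5 1 3)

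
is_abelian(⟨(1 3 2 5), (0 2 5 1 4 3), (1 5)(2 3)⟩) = no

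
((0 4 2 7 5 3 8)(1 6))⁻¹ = (0 8 3 5 7 2 4)(1 6)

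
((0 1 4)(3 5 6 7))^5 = (0 4 1)(3 5 6 7)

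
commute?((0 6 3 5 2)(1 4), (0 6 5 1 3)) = no:(0 6 3 5 2)(1 4)*(0 6 5 1 3) = (0 5 2 6)(1 4 3), (0 6 5 1 3)*(0 6 3 5 2)(1 4) = (0 3 6 2)(1 5 4)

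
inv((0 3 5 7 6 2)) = (0 2 6 7 5 3)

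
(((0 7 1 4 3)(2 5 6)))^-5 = (2 5 6)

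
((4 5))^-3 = (4 5)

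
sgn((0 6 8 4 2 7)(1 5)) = 1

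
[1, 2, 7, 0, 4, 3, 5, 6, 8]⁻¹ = [3, 0, 1, 5, 4, 6, 7, 2, 8]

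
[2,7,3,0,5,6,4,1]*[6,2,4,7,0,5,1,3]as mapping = [0→4,1→3,2→7,3→6,4→5,5→1,6→0,7→2]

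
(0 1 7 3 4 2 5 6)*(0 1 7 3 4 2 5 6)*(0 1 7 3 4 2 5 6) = (0 3 5 1 4 6 7 2)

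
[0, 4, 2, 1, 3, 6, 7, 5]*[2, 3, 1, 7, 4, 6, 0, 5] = [2, 4, 1, 3, 7, 0, 5, 6]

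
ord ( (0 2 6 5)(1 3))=4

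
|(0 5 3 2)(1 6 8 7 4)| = 20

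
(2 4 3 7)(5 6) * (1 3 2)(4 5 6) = (1 3 7)(2 5 4)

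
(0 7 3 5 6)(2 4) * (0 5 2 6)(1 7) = (0 1 7 3 2 4 6 5)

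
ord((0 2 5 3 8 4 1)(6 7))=14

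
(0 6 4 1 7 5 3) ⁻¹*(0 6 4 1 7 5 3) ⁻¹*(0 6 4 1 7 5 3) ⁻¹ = (0 7 6 5 4 3 1) 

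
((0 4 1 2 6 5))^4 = (0 6 1)(2 4 5)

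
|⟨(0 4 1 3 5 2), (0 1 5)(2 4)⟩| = 72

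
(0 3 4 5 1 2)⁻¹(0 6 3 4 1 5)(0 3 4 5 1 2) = (1 3 6 4 5 2)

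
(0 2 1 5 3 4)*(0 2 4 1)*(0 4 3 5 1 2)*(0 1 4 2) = (0 3) (1 4) 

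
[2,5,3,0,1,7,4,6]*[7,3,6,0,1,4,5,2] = [6,4,0,7,3,2,1,5]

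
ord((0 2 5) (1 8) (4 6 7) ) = 6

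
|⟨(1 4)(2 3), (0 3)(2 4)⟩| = 10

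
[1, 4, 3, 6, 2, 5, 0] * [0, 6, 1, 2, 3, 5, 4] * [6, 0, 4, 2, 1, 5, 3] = [3, 2, 4, 1, 0, 5, 6]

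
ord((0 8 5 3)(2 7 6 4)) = 4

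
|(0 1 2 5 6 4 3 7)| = 8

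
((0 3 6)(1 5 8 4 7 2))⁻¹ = (0 6 3)(1 2 7 4 8 5)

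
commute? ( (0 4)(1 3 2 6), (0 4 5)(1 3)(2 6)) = no: (0 4)(1 3 2 6)*(0 4 5)(1 3)(2 6) = (0 5)(3 6), (0 4 5)(1 3)(2 6)*(0 4)(1 3 2 6) = (1 2)(4 5)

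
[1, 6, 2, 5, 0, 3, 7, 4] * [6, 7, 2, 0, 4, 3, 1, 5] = [7, 1, 2, 3, 6, 0, 5, 4]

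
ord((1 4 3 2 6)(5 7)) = 10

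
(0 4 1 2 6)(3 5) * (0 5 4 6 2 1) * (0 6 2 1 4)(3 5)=(0 2 1 4 6 3)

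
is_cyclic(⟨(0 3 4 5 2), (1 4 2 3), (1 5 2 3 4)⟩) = no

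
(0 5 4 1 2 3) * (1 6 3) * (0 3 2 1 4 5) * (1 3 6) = (1 3 6 2 4)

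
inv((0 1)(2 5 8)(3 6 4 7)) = (0 1)(2 8 5)(3 7 4 6)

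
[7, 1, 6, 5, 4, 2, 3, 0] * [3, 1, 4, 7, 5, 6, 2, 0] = [0, 1, 2, 6, 5, 4, 7, 3]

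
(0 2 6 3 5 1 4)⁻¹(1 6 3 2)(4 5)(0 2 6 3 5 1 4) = (0 1)(3 5 6 4)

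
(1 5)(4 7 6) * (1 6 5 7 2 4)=(1 7 5 6)(2 4)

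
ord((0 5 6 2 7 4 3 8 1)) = 9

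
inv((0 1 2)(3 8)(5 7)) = (0 2 1)(3 8)(5 7)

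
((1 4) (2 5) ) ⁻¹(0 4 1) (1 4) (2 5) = (0 1 4) 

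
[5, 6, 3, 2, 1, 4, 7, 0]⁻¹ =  [7, 4, 3, 2, 5, 0, 1, 6]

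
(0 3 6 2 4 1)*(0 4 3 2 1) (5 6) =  (0 2 3 5 6 1 4) 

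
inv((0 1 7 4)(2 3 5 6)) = (0 4 7 1)(2 6 5 3)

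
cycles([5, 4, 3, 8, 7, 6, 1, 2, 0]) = (0 5 6 1 4 7 2 3 8)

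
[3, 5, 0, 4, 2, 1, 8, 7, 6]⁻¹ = [2, 5, 4, 0, 3, 1, 8, 7, 6]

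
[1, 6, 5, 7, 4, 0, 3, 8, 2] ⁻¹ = [5, 0, 8, 6, 4, 2, 1, 3, 7] 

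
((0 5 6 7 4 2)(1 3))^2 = (0 6 4)(2 5 7)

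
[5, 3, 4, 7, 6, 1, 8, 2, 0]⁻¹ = [8, 5, 7, 1, 2, 0, 4, 3, 6]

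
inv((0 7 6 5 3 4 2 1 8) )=(0 8 1 2 4 3 5 6 7) 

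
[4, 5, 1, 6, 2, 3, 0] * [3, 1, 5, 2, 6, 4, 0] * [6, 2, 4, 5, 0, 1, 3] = [3, 0, 2, 6, 1, 4, 5]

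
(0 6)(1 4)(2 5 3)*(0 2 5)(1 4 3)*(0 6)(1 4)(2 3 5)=(1 5 4)(2 6 3)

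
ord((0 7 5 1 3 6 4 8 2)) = 9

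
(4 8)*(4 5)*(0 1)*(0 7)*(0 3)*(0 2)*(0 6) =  (0 1 7 3 2 6)(4 8 5)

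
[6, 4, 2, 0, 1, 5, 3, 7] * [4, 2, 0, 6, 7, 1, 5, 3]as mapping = [0→5, 1→7, 2→0, 3→4, 4→2, 5→1, 6→6, 7→3]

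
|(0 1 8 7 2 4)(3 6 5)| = 6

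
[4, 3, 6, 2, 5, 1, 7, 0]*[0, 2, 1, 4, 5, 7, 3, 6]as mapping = [0→5, 1→4, 2→3, 3→1, 4→7, 5→2, 6→6, 7→0]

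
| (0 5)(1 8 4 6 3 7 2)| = 14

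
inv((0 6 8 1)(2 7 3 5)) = (0 1 8 6)(2 5 3 7)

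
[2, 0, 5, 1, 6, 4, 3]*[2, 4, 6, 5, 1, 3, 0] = [6, 2, 3, 4, 0, 1, 5]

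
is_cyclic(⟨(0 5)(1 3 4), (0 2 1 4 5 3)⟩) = no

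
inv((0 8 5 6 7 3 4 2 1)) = (0 1 2 4 3 7 6 5 8)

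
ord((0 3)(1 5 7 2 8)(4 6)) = 10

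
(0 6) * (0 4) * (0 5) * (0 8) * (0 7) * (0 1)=(0 6 4 5 8 7 1)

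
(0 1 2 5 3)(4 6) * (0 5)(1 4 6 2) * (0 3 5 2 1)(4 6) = (0 6 4 1)(2 3)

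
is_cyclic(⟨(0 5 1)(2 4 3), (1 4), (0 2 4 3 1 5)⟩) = no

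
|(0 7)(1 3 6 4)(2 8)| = 4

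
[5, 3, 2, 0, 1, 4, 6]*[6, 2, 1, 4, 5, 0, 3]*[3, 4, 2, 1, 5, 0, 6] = [3, 5, 4, 6, 2, 0, 1]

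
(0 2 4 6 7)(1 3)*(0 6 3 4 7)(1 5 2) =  (0 1 4 3 5 2 7 6)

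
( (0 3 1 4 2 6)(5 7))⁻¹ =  (0 6 2 4 1 3)(5 7)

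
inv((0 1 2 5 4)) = (0 4 5 2 1)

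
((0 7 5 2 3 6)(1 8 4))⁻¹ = (0 6 3 2 5 7)(1 4 8)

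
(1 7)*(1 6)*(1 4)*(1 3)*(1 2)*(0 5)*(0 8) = (0 5 8)(1 7 6 4 3 2)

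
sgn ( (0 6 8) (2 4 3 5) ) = -1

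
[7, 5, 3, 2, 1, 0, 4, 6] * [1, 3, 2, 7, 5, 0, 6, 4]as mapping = [0→4, 1→0, 2→7, 3→2, 4→3, 5→1, 6→5, 7→6]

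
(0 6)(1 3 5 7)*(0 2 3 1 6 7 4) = (0 7 6 2 3 5 4)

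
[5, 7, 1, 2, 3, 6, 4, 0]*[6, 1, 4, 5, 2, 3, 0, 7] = [3, 7, 1, 4, 5, 0, 2, 6]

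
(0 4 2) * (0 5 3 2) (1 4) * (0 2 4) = (0 1) (2 5 3 4) 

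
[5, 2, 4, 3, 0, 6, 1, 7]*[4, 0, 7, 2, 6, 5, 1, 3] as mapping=[0→5, 1→7, 2→6, 3→2, 4→4, 5→1, 6→0, 7→3] 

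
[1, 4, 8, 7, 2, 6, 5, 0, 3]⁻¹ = [7, 0, 4, 8, 1, 6, 5, 3, 2]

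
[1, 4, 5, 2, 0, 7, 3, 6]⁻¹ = [4, 0, 3, 6, 1, 2, 7, 5]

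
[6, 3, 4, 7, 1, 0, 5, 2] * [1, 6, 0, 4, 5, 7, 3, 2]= [3, 4, 5, 2, 6, 1, 7, 0]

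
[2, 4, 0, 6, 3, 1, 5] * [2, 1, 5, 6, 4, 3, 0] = [5, 4, 2, 0, 6, 1, 3]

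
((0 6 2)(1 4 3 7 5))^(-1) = (0 2 6)(1 5 7 3 4)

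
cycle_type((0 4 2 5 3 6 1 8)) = 8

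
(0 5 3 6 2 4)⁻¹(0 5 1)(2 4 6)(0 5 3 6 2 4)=(0 2 4)(1 5 3)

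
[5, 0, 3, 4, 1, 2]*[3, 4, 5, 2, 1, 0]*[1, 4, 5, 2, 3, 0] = [1, 2, 5, 4, 3, 0]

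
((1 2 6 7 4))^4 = (1 4 7 6 2)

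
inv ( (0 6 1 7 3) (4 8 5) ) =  (0 3 7 1 6) (4 5 8) 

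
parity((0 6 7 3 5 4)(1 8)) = even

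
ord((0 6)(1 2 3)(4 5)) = 6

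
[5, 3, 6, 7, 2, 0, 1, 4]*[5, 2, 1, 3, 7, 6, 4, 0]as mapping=[0→6, 1→3, 2→4, 3→0, 4→1, 5→5, 6→2, 7→7]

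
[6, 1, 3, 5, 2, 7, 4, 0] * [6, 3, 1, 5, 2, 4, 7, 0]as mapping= [0→7, 1→3, 2→5, 3→4, 4→1, 5→0, 6→2, 7→6]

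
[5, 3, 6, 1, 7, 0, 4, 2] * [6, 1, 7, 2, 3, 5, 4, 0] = [5, 2, 4, 1, 0, 6, 3, 7]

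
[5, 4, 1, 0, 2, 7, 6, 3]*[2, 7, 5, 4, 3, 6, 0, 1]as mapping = [0→6, 1→3, 2→7, 3→2, 4→5, 5→1, 6→0, 7→4]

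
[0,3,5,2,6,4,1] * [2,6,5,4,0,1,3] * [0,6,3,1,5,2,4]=[3,5,6,2,1,0,4]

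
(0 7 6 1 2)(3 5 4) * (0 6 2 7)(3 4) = (1 7 2 6)(3 5)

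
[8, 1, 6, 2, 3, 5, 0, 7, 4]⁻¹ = [6, 1, 3, 4, 8, 5, 2, 7, 0]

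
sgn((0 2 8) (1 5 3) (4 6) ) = -1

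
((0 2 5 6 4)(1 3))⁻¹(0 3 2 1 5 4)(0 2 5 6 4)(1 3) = (0 2 1 5 3 6)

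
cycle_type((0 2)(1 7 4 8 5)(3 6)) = 2^2.5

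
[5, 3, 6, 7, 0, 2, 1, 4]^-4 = [1, 0, 7, 5, 6, 3, 4, 2]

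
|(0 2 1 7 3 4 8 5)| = 8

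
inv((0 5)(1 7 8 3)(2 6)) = (0 5)(1 3 8 7)(2 6)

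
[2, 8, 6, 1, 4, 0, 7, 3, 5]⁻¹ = [5, 3, 0, 7, 4, 8, 2, 6, 1]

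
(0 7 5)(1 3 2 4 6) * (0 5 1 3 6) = (0 7 1 6 3 2 4)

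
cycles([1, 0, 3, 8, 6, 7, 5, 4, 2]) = (0 1)(2 3 8)(4 6 5 7)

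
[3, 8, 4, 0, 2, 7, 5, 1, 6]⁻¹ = [3, 7, 4, 0, 2, 6, 8, 5, 1]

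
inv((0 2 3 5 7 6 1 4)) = (0 4 1 6 7 5 3 2)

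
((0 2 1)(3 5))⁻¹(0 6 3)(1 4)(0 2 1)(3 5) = (0 4)(2 6 5)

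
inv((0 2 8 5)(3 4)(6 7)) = (0 5 8 2)(3 4)(6 7)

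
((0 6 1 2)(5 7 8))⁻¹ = (0 2 1 6)(5 8 7)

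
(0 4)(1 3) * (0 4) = (1 3)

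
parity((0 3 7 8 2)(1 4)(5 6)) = even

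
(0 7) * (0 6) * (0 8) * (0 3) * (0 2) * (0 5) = (0 7 6 8 3 2 5)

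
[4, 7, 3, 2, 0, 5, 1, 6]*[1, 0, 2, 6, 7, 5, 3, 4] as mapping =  [0→7, 1→4, 2→6, 3→2, 4→1, 5→5, 6→0, 7→3] 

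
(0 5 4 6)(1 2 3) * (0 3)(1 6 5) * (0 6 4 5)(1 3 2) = (0 3 4)(2 6)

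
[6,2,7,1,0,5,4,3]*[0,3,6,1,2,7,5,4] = [5,6,4,3,0,7,2,1]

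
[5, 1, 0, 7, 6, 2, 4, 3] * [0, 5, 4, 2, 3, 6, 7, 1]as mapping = [0→6, 1→5, 2→0, 3→1, 4→7, 5→4, 6→3, 7→2]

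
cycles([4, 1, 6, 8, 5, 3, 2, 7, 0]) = (0 4 5 3 8)(2 6)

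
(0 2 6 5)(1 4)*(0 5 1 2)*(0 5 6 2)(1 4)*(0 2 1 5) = (1 5 6 4 2)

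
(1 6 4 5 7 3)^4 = (1 7 4)(3 5 6)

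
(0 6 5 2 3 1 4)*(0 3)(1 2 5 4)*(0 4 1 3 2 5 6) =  (1 3 5 6)(2 4)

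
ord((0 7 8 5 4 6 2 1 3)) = 9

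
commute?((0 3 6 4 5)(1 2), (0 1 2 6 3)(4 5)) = no:(0 3 6 4 5)(1 2)*(0 1 2 6 3)(4 5) = (1 6 5), (0 1 2 6 3)(4 5)*(0 3 6 4 5)(1 2) = (0 2 4)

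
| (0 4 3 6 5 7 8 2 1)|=9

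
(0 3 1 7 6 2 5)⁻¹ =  (0 5 2 6 7 1 3)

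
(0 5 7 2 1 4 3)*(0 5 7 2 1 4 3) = (0 7 1 3 5 2 4)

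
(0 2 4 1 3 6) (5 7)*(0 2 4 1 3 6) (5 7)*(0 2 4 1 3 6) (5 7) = (0 1) (2 3) (4 6) (5 7) 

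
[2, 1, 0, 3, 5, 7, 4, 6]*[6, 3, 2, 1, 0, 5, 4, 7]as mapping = [0→2, 1→3, 2→6, 3→1, 4→5, 5→7, 6→0, 7→4]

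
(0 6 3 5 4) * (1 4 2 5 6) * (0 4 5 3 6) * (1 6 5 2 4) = (0 6 5 4 1 2 3)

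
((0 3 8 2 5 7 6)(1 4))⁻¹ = (0 6 7 5 2 8 3)(1 4)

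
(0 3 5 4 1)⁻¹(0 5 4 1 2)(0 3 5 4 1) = (0 2 3 4 1)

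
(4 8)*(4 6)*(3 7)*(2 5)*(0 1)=(0 1)(2 5)(3 7)(4 8 6)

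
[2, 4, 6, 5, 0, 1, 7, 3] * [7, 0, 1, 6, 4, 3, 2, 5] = [1, 4, 2, 3, 7, 0, 5, 6]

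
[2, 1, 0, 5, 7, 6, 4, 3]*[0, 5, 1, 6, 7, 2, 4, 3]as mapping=[0→1, 1→5, 2→0, 3→2, 4→3, 5→4, 6→7, 7→6]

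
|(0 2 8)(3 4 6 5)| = 12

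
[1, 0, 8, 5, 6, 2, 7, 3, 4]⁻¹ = [1, 0, 5, 7, 8, 3, 4, 6, 2]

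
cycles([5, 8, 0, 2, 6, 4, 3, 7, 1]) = (0 5 4 6 3 2)(1 8)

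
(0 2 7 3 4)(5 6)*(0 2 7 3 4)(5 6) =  (0 7 4 2 3)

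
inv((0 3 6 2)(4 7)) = (0 2 6 3)(4 7)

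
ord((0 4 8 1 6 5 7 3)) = 8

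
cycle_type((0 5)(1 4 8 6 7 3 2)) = 2.7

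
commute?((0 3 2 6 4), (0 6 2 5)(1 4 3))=no:(0 3 2 6 4)*(0 6 2 5)(1 4 3)=(0 1 4 6 3 5), (0 6 2 5)(1 4 3)*(0 3 2 6 4)=(0 4 2 5 3 1)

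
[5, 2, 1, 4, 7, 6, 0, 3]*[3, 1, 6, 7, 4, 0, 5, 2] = [0, 6, 1, 4, 2, 5, 3, 7]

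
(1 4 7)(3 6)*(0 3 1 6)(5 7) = (0 3)(1 4 5 7 6)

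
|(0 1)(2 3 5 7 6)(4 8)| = 10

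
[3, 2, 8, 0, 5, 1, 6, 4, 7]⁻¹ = [3, 5, 1, 0, 7, 4, 6, 8, 2]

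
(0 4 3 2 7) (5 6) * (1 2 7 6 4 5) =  (0 5 4 3 7) (1 2 6) 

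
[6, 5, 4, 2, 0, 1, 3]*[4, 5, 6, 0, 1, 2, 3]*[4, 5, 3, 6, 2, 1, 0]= [6, 3, 5, 0, 2, 1, 4]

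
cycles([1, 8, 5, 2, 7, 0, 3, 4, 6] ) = (0 1 8 6 3 2 5)(4 7)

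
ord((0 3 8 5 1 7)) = 6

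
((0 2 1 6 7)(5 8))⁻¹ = (0 7 6 1 2)(5 8)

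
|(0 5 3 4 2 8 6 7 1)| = 9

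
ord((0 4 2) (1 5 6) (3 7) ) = 6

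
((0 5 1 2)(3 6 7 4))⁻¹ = (0 2 1 5)(3 4 7 6)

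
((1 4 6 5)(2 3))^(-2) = (1 6)(4 5)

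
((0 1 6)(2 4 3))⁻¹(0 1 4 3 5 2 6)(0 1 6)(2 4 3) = (0 1 6 3 2 5 4)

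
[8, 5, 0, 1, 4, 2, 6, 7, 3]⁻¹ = [2, 3, 5, 8, 4, 1, 6, 7, 0]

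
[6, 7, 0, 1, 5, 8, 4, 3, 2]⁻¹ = [2, 3, 8, 7, 6, 4, 0, 1, 5]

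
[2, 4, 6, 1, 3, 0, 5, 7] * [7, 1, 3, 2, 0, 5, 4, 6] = [3, 0, 4, 1, 2, 7, 5, 6]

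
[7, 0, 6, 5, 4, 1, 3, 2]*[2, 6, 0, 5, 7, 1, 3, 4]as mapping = [0→4, 1→2, 2→3, 3→1, 4→7, 5→6, 6→5, 7→0]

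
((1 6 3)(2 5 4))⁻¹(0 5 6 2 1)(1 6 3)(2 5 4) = (0 4 3 5 6)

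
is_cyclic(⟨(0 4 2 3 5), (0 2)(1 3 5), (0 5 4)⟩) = no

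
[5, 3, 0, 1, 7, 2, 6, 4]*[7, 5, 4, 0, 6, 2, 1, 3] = [2, 0, 7, 5, 3, 4, 1, 6]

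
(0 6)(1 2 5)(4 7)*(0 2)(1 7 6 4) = (0 4 6 2 5 7 1)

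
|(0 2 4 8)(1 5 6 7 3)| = 20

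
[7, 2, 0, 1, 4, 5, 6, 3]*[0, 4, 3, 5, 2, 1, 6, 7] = [7, 3, 0, 4, 2, 1, 6, 5]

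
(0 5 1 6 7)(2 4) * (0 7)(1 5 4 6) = (0 4 2 6)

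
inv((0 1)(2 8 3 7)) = (0 1)(2 7 3 8)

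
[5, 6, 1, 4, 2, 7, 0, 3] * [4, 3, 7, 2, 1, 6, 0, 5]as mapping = [0→6, 1→0, 2→3, 3→1, 4→7, 5→5, 6→4, 7→2]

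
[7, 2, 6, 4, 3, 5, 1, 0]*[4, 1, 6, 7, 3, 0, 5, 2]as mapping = [0→2, 1→6, 2→5, 3→3, 4→7, 5→0, 6→1, 7→4]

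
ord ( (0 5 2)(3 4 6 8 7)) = 15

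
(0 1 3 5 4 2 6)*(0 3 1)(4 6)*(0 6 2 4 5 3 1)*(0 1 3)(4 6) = (0 4 6 3)(2 5)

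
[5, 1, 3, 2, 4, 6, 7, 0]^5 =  [5, 1, 3, 2, 4, 6, 7, 0]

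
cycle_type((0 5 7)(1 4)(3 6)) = 2^2.3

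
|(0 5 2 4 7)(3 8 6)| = 15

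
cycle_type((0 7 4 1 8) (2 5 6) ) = 3.5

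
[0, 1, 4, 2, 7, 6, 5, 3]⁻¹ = [0, 1, 3, 7, 2, 6, 5, 4]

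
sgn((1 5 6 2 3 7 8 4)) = -1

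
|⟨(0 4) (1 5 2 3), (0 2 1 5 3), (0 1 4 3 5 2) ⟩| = 720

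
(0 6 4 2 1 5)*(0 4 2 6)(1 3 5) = (2 3 5 4 6)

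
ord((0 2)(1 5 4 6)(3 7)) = 4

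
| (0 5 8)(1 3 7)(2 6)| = 6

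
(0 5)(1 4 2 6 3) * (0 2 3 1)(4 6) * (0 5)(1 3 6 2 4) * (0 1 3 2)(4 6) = (0 1)(2 3 5 6)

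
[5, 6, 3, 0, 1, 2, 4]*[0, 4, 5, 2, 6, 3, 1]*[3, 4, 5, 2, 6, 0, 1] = [2, 4, 5, 3, 6, 0, 1]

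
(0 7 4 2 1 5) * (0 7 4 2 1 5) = (0 4 1) (2 5 7) 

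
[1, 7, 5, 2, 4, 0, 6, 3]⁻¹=[5, 0, 3, 7, 4, 2, 6, 1]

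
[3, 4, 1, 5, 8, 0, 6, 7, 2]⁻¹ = [5, 2, 8, 0, 1, 3, 6, 7, 4]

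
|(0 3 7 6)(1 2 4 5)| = 4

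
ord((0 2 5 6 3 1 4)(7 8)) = 14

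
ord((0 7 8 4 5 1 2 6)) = 8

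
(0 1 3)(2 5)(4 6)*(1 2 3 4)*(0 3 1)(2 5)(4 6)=(0 5 1 6)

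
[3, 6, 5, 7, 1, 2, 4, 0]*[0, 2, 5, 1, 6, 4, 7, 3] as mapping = [0→1, 1→7, 2→4, 3→3, 4→2, 5→5, 6→6, 7→0] 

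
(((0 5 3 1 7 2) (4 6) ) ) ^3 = (0 1) (2 3) (4 6) (5 7) 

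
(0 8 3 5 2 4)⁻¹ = (0 4 2 5 3 8)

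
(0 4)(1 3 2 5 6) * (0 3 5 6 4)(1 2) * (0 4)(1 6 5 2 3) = (0 4 1 2 5)(3 6)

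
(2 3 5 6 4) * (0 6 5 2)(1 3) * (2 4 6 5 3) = (0 5 3 4)(1 2)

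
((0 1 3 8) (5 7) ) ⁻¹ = (0 8 3 1) (5 7) 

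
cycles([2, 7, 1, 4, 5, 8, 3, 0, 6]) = (0 2 1 7)(3 4 5 8 6)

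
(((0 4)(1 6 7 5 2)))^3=(0 4)(1 5 6 2 7)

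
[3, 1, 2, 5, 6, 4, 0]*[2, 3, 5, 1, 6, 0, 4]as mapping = [0→1, 1→3, 2→5, 3→0, 4→4, 5→6, 6→2]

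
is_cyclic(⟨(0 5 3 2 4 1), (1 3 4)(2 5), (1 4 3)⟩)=no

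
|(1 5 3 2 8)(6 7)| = 10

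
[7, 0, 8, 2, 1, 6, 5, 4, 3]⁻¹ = [1, 4, 3, 8, 7, 6, 5, 0, 2]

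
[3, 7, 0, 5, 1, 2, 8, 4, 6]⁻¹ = [2, 4, 5, 0, 7, 3, 8, 1, 6]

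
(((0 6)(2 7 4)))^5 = (0 6)(2 4 7)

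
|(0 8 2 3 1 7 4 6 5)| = 9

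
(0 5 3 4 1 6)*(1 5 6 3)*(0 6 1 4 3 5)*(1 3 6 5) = (0 3 6 5 4)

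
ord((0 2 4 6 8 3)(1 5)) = 6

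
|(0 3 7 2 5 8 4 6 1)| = 9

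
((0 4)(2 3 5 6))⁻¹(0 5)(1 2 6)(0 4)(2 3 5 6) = (1 3 2)(4 6)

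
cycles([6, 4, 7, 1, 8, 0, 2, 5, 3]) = (0 6 2 7 5) (1 4 8 3) 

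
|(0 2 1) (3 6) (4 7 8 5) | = 12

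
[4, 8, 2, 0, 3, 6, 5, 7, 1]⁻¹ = [3, 8, 2, 4, 0, 6, 5, 7, 1]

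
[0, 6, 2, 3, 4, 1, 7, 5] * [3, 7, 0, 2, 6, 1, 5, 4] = [3, 5, 0, 2, 6, 7, 4, 1]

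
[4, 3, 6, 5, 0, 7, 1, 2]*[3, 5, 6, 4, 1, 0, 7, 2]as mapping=[0→1, 1→4, 2→7, 3→0, 4→3, 5→2, 6→5, 7→6]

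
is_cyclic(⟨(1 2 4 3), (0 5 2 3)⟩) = no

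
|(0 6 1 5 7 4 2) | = 7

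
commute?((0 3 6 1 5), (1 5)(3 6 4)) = no:(0 3 6 1 5)*(1 5)(3 6 4) = (0 6 5)(3 4), (1 5)(3 6 4)*(0 3 6 1 5) = (0 3 1)(4 6)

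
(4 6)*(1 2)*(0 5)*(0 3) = (0 5 3)(1 2)(4 6)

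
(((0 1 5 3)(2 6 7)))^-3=(0 1 5 3)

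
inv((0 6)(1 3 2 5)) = (0 6)(1 5 2 3)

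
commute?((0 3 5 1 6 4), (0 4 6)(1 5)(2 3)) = no:(0 3 5 1 6 4)*(0 4 6)(1 5)(2 3) = (0 2 3 1), (0 4 6)(1 5)(2 3)*(0 3 5 1 6 4) = (2 5 6 3)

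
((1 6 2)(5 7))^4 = (1 6 2)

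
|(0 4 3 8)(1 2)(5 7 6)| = 12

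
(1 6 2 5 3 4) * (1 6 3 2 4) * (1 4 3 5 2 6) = (1 5 6 3 4)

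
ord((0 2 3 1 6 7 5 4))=8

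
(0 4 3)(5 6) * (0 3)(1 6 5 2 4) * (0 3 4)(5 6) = (0 1 5 6 2)(3 4)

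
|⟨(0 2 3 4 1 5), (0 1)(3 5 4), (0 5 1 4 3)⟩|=720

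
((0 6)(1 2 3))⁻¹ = (0 6)(1 3 2)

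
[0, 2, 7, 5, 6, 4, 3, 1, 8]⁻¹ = [0, 7, 1, 6, 5, 3, 4, 2, 8]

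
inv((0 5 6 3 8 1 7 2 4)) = (0 4 2 7 1 8 3 6 5)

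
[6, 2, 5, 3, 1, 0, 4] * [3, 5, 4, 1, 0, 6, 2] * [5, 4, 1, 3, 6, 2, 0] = [1, 6, 0, 4, 2, 3, 5]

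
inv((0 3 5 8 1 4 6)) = (0 6 4 1 8 5 3)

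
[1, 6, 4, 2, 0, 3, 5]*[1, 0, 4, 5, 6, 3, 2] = [0, 2, 6, 4, 1, 5, 3]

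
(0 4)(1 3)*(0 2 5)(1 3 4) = (0 1 4 2 5)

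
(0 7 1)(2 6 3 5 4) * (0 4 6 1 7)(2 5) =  (1 4 5 6 3 2)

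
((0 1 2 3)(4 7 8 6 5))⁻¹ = (0 3 2 1)(4 5 6 8 7)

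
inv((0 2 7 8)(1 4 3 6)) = (0 8 7 2)(1 6 3 4)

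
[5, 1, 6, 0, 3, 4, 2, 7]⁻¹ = [3, 1, 6, 4, 5, 0, 2, 7]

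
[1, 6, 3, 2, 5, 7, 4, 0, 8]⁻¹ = [7, 0, 3, 2, 6, 4, 1, 5, 8]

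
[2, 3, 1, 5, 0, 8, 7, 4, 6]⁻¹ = [4, 2, 0, 1, 7, 3, 8, 6, 5]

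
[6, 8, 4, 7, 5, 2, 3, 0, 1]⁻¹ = [7, 8, 5, 6, 2, 4, 0, 3, 1]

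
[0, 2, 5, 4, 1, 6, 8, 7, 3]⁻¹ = [0, 4, 1, 8, 3, 2, 5, 7, 6]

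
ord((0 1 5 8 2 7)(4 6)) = 6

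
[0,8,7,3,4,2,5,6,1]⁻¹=[0,8,5,3,4,6,7,2,1]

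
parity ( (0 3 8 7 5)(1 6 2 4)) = odd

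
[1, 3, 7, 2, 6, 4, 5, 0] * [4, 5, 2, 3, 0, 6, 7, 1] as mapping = [0→5, 1→3, 2→1, 3→2, 4→7, 5→0, 6→6, 7→4] 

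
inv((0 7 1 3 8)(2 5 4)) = (0 8 3 1 7)(2 4 5)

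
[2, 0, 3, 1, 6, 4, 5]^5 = [2, 0, 3, 1, 5, 6, 4]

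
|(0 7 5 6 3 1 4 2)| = 8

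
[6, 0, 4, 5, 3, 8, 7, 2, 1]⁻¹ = [1, 8, 7, 4, 2, 3, 0, 6, 5]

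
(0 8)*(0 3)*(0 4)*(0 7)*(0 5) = (0 8 3 4 7 5)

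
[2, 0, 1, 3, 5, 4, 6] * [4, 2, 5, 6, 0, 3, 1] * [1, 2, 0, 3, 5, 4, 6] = [4, 5, 0, 6, 3, 1, 2]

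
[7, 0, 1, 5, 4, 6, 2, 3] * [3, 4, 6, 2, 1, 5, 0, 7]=[7, 3, 4, 5, 1, 0, 6, 2]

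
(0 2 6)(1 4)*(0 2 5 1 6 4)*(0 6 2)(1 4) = (0 5 4 2 1 6)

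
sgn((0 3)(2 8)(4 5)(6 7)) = 1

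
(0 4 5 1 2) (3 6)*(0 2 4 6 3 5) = (0 6 5 1 4) 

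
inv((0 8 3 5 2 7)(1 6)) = (0 7 2 5 3 8)(1 6)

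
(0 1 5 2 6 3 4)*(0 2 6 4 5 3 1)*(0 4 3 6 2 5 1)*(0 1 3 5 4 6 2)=(0 6 1 2 5)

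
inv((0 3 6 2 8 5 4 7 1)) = (0 1 7 4 5 8 2 6 3)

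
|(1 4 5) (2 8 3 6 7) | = 15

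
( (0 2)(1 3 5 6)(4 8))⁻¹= (0 2)(1 6 5 3)(4 8)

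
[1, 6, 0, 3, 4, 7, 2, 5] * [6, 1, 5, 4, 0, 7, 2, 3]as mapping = [0→1, 1→2, 2→6, 3→4, 4→0, 5→3, 6→5, 7→7]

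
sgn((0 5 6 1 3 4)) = -1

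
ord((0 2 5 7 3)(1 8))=10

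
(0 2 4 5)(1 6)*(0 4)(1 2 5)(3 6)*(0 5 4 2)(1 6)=(0 4 6)(1 3)(2 5)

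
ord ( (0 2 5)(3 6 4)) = 3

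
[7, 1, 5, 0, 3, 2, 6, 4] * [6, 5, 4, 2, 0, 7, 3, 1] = [1, 5, 7, 6, 2, 4, 3, 0]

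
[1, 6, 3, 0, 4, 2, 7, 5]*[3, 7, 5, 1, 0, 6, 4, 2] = [7, 4, 1, 3, 0, 5, 2, 6]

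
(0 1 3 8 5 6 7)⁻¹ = (0 7 6 5 8 3 1)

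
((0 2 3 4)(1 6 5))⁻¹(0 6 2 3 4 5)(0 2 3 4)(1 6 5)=(0 1 2 5 3 4)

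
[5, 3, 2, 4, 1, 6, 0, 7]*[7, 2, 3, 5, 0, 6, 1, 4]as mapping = [0→6, 1→5, 2→3, 3→0, 4→2, 5→1, 6→7, 7→4]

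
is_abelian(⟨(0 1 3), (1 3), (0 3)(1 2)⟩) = no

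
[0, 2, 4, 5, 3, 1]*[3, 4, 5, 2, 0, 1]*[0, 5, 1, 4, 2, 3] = [4, 3, 0, 5, 1, 2]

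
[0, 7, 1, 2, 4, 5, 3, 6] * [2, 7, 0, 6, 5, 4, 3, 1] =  [2, 1, 7, 0, 5, 4, 6, 3]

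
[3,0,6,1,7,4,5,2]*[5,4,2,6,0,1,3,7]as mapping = [0→6,1→5,2→3,3→4,4→7,5→0,6→1,7→2]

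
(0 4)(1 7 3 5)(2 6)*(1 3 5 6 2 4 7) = (0 7 5 3 6 4)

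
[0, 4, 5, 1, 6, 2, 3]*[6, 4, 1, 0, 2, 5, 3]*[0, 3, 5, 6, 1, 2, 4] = [4, 5, 2, 1, 6, 3, 0]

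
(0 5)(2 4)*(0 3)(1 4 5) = (0 1 4 2 5 3)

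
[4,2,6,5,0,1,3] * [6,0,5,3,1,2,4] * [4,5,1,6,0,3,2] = [5,3,0,1,2,4,6]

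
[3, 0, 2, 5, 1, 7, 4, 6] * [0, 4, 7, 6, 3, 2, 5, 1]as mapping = [0→6, 1→0, 2→7, 3→2, 4→4, 5→1, 6→3, 7→5]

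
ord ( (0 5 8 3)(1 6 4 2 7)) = 20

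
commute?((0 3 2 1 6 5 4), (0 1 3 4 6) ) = no:(0 3 2 1 6 5 4)*(0 1 3 4 6) = (0 4 1) (2 3) (5 6), (0 1 3 4 6)*(0 3 2 1 6 5 4) = (0 6 3) (1 2) (4 5) 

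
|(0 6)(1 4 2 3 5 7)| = 6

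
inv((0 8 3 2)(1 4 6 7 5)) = (0 2 3 8)(1 5 7 6 4)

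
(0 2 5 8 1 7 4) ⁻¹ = (0 4 7 1 8 5 2) 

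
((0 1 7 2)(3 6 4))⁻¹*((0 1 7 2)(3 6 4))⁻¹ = (0 7)(1 2)(3 6 4)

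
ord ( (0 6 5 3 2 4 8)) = 7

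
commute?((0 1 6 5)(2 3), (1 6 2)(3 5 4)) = no:(0 1 6 5)(2 3) * (1 6 2)(3 5 4) = (0 6 4 3 1 2 5), (1 6 2)(3 5 4) * (0 1 6 5)(2 3) = (0 1 5 4 2 6 3)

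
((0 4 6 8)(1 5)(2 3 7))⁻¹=(0 8 6 4)(1 5)(2 7 3)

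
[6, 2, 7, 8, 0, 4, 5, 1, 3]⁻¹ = [4, 7, 1, 8, 5, 6, 0, 2, 3]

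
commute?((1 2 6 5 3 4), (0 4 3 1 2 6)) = no:(1 2 6 5 3 4)*(0 4 3 1 2 6) = (0 4 2)(1 6 5), (0 4 3 1 2 6)*(1 2 6 5 3 4) = (0 1 6)(2 5 3)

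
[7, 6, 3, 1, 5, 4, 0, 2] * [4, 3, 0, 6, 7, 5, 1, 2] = [2, 1, 6, 3, 5, 7, 4, 0]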